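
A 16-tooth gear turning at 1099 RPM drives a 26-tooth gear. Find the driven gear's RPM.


Gear ratio = 16:26 = 8:13
RPM_B = RPM_A × (teeth_A / teeth_B)
= 1099 × (16/26)
= 676.3 RPM

676.3 RPM


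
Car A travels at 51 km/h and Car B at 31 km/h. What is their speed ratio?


Ratio = 51:31
GCD = 1
Simplified = 51:31
Time ratio (same distance) = 31:51
Speed ratio = 51:31

51:31


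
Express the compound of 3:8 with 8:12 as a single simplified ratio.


Compound ratio = (3×8) : (8×12)
= 24:96
GCD = 24
= 1:4

1:4


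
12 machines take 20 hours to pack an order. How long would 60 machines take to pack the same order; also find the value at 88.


Inverse proportion: x × y = constant
k = 12 × 20 = 240
At x=60: k/60 = 4.00
At x=88: k/88 = 2.73
= 4.00 and 2.73

4.00 and 2.73


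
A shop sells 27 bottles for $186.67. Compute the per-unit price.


Unit rate = total / quantity
= 186.67 / 27
= $6.91 per unit

$6.91 per unit


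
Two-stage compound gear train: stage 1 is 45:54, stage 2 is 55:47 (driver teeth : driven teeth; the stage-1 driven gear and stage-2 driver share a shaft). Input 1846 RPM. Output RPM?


Stage 1: RPM_B = RPM_A × t_A/t_B = 1846 × 45/54 = 83070/54 ≈ 1538.33
B and C share a shaft → RPM_C = RPM_B
Stage 2: RPM_D = RPM_C × t_C/t_D = RPM_A × (t_A×t_C)/(t_B×t_D)
Overall ratio = (45×55)/(54×47) = 2475/2538
RPM_D = 1846 × 2475/2538 = 4568850/2538
≈ 1800.18 RPM

1800.18 RPM


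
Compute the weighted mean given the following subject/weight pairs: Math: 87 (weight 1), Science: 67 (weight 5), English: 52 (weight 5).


Numerator = 87×1 + 67×5 + 52×5
= 87 + 335 + 260
= 682
Total weight = 11
Weighted avg = 682/11
= 62.00

62.00


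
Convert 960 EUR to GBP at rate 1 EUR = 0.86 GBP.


Amount × rate = 960 × 0.86
= 825.60 GBP

825.60 GBP


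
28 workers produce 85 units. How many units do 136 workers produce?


Direct proportion: y/x = constant
k = 85/28 ≈ 3.0357
y₂ = k × 136 = 85 × 136 / 28 = 11560/28
≈ 412.86

412.86


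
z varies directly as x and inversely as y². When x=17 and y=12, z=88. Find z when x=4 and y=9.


z = k·x/y²
Solve for k using the known point: k = z·y²/x = 88×144/17 = 12672/17 ≈ 745.4118
Now evaluate at x=4, y=9:
z = k × 4 / 81 = (12672 × 4) / (17 × 81) = 50688/1377
≈ 36.8105

36.8105


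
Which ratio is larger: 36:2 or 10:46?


36/2 = 18.0000
10/46 = 0.2174
18.0000 > 0.2174, so 36:2 is greater
= 36:2

36:2


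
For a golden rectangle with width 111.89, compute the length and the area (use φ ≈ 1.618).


φ = (1 + √5) / 2 ≈ 1.618
Length = width × φ = 111.89 × 1.618 = 181.03802
≈ 181.04
Area = width × length = 111.89 × 181.03802 = 20256.3440578 ≈ 20256.34
= Length: 181.04, Area: 20256.34

Length: 181.04, Area: 20256.34


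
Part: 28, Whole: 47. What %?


Percentage = (part / whole) × 100
= (28 / 47) × 100
≈ 59.57%

59.57%


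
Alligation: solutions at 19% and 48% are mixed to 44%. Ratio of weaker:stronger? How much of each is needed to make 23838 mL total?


Let x parts of 19% mix with y parts of 48%.
19x + 48y = 44(x + y)
19x + 48y = 44x + 44y
x(19 - 44) = y(44 - 48)
x/y = (48 - 44)/(44 - 19) = 4/25
Simplify: 4:25
Total parts = 29; one part = 23838/29 = 822.00 mL
19% solution: 4×822.00 = 3288.00 mL
48% solution: 25×822.00 = 20550.00 mL
= ratio 4:25; 3288.00 mL and 20550.00 mL

ratio 4:25; 3288.00 mL and 20550.00 mL


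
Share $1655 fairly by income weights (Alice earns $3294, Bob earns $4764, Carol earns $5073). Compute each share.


Total income = 3294 + 4764 + 5073 = $13131
Alice: $1655 × 3294/13131 = $415.17
Bob: $1655 × 4764/13131 = $600.44
Carol: $1655 × 5073/13131 = $639.39
= Alice: $415.17, Bob: $600.44, Carol: $639.39

Alice: $415.17, Bob: $600.44, Carol: $639.39


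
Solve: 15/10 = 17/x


Cross multiply: 15 × x = 10 × 17
15x = 170
x = 170 / 15
= 11.33

11.33


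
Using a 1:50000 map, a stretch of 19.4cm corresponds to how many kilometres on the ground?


Real distance = map distance × scale
= 19.4cm × 50000
= 970000 cm = 9700.0 m
= 9.700 km

9.700 km


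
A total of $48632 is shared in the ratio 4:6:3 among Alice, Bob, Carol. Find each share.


Total parts = 4 + 6 + 3 = 13
Alice: 48632 × 4/13 = 14963.69
Bob: 48632 × 6/13 = 22445.54
Carol: 48632 × 3/13 = 11222.77
= Alice: $14963.69, Bob: $22445.54, Carol: $11222.77

Alice: $14963.69, Bob: $22445.54, Carol: $11222.77


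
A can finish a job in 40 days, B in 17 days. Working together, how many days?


Rate of A = 1/40 per day
Rate of B = 1/17 per day
Combined rate = 1/40 + 1/17 = 57/680 ≈ 0.0838 per day
Days = 1 / combined rate = 680/57
≈ 11.93 days

11.93 days


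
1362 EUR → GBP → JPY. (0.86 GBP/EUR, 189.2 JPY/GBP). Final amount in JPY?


Step 1: 1362 EUR × 0.86 = 1171.32 GBP
Step 2: 1171.32 GBP × 189.2 = 221613.74 JPY
Implied rate EUR→JPY = 0.86 × 189.2 = 162.7120
= 221613.74 JPY

221613.74 JPY


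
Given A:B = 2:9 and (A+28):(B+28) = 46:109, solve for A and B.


Let A = 2k, B = 9k.
(2k + 28) / (9k + 28) = 46/109
Cross-multiply: 109(2k + 28) = 46(9k + 28)
218k + 3052 = 414k + 1288
218k - 414k = 1288 - 3052
-196k = -1764
k = -1764/-196 = 9
A = 2×9 = 18, B = 9×9 = 81
= A = 18, B = 81

A = 18, B = 81


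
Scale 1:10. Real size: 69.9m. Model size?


Model size = real / scale
= 69.9 / 10
= 6.9900 m

6.9900 m


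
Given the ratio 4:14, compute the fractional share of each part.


Total parts = 4 + 14 = 18
First part: 4/18 = 2/9
Second part: 14/18 = 7/9
= 2/9 and 7/9

2/9 and 7/9


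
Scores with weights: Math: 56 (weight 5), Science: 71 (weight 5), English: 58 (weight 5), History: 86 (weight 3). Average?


Numerator = 56×5 + 71×5 + 58×5 + 86×3
= 280 + 355 + 290 + 258
= 1183
Total weight = 18
Weighted avg = 1183/18
= 65.72

65.72


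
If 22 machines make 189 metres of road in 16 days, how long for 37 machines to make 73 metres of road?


Days ∝ work / workers, so d₂ = d₁ × (m₁/m₂) × (w₂/w₁)
Workers factor (inverse): 22/37 ≈ 0.5946
Work factor (direct): 73/189 ≈ 0.3862
d₂ = 16 × 22/37 × 73/189 = (16 × 22 × 73) / (37 × 189) = 25696/6993
≈ 3.67 days

3.67 days


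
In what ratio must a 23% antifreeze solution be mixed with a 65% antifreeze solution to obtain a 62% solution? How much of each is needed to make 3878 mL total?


Let x parts of 23% mix with y parts of 65%.
23x + 65y = 62(x + y)
23x + 65y = 62x + 62y
x(23 - 62) = y(62 - 65)
x/y = (65 - 62)/(62 - 23) = 3/39
Simplify: 1:13
Total parts = 14; one part = 3878/14 = 277.00 mL
23% solution: 1×277.00 = 277.00 mL
65% solution: 13×277.00 = 3601.00 mL
= ratio 1:13; 277.00 mL and 3601.00 mL

ratio 1:13; 277.00 mL and 3601.00 mL


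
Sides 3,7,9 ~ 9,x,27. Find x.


Scale factor = 9/3 = 3
Missing side = 7 × 3
= 21.0

21.0


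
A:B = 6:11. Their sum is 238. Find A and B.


Let A = 6k, B = 11k.
6k + 11k = 238
17k = 238 → k = 238/17 = 14
A = 6×14 = 84, B = 11×14 = 154
= A = 84, B = 154

A = 84, B = 154


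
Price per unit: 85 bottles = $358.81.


Unit rate = total / quantity
= 358.81 / 85
= $4.22 per unit

$4.22 per unit


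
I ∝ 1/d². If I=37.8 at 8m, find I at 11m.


I₁d₁² = I₂d₂²
I₂ = I₁ × (d₁/d₂)²
= 37.8 × (8/11)²
= 37.8 × 64/121
= 2419.2/121
≈ 19.9934

19.9934


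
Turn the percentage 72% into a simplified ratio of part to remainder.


72% means 72 parts out of 100; remainder = 28
Part : remainder = 72:28
GCD = 4
= 18:7

18:7


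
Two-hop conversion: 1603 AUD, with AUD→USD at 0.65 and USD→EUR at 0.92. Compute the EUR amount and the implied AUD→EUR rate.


Step 1: 1603 AUD × 0.65 = 1041.95 USD
Step 2: 1041.95 USD × 0.92 = 958.59 EUR
Implied rate AUD→EUR = 0.65 × 0.92 = 0.5980
= 958.59 EUR; implied rate 0.5980 EUR/AUD

958.59 EUR; implied rate 0.5980 EUR/AUD


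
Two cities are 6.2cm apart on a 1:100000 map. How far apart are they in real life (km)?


Real distance = map distance × scale
= 6.2cm × 100000
= 620000 cm = 6200.0 m
= 6.200 km

6.200 km


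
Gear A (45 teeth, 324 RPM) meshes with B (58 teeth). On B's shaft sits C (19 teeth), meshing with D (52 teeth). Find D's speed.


Stage 1: RPM_B = RPM_A × t_A/t_B = 324 × 45/58 = 14580/58 ≈ 251.38
B and C share a shaft → RPM_C = RPM_B
Stage 2: RPM_D = RPM_C × t_C/t_D = RPM_A × (t_A×t_C)/(t_B×t_D)
Overall ratio = (45×19)/(58×52) = 855/3016
RPM_D = 324 × 855/3016 = 277020/3016
≈ 91.85 RPM

91.85 RPM


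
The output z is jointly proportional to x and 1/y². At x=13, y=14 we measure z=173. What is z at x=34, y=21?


z = k·x/y²
Solve for k using the known point: k = z·y²/x = 173×196/13 = 33908/13 ≈ 2608.3077
Now evaluate at x=34, y=21:
z = k × 34 / 441 = (33908 × 34) / (13 × 441) = 1152872/5733
≈ 201.0940

201.0940


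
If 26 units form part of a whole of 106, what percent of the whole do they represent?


Percentage = (part / whole) × 100
= (26 / 106) × 100
≈ 24.53%

24.53%


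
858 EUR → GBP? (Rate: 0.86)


Amount × rate = 858 × 0.86
= 737.88 GBP

737.88 GBP


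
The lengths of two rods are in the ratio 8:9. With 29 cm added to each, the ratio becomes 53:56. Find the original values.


Let A = 8k, B = 9k.
(8k + 29) / (9k + 29) = 53/56
Cross-multiply: 56(8k + 29) = 53(9k + 29)
448k + 1624 = 477k + 1537
448k - 477k = 1537 - 1624
-29k = -87
k = -87/-29 = 3
A = 8×3 = 24, B = 9×3 = 27
= A = 24, B = 27

A = 24, B = 27


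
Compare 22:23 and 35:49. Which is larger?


22/23 = 0.9565
35/49 = 0.7143
0.9565 > 0.7143, so 22:23 is greater
= 22:23

22:23


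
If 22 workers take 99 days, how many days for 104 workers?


Inverse proportion: x × y = constant
k = 22 × 99 = 2178
y₂ = k / 104 = 2178 / 104
= 20.94

20.94


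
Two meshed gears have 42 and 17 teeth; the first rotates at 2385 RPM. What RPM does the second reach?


Gear ratio = 42:17 = 42:17
RPM_B = RPM_A × (teeth_A / teeth_B)
= 2385 × (42/17)
= 5892.4 RPM

5892.4 RPM


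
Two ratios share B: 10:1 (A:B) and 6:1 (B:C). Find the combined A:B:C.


Match B: multiply A:B by 6 → 60:6
Multiply B:C by 1 → 6:1
Combined: 60:6:1
GCD = 1
= 60:6:1

60:6:1


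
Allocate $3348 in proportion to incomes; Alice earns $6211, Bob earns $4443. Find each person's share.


Total income = 6211 + 4443 = $10654
Alice: $3348 × 6211/10654 = $1951.80
Bob: $3348 × 4443/10654 = $1396.20
= Alice: $1951.80, Bob: $1396.20

Alice: $1951.80, Bob: $1396.20


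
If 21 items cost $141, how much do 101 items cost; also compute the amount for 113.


Direct proportion: y/x = constant
k = 141/21 ≈ 6.7143
y at x=101: k × 101 = 141 × 101 / 21 = 14241/21 ≈ 678.14
y at x=113: k × 113 = 141 × 113 / 21 = 15933/21 ≈ 758.71
= 678.14 and 758.71

678.14 and 758.71


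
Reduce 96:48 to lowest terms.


GCD(96, 48) = 48
96/48 : 48/48
= 2:1

2:1


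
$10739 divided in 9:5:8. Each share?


Total parts = 9 + 5 + 8 = 22
Part 1: 10739 × 9/22 = 4393.23
Part 2: 10739 × 5/22 = 2440.68
Part 3: 10739 × 8/22 = 3905.09
= Part 1: $4393.23, Part 2: $2440.68, Part 3: $3905.09

Part 1: $4393.23, Part 2: $2440.68, Part 3: $3905.09


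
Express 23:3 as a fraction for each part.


Total parts = 23 + 3 = 26
First part: 23/26 = 23/26
Second part: 3/26 = 3/26
= 23/26 and 3/26

23/26 and 3/26


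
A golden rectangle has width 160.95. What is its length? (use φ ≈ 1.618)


φ = (1 + √5) / 2 ≈ 1.618
Length = width × φ = 160.95 × 1.618 = 260.4171
≈ 260.42

260.42


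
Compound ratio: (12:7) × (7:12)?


Compound ratio = (12×7) : (7×12)
= 84:84
GCD = 84
= 1:1

1:1


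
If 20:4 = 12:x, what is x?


Cross multiply: 20 × x = 4 × 12
20x = 48
x = 48 / 20
= 2.40

2.40


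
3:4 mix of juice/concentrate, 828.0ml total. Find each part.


Total parts = 3 + 4 = 7
juice: 828.0 × 3/7 = 354.9ml
concentrate: 828.0 × 4/7 = 473.1ml
= 354.9ml and 473.1ml

354.9ml and 473.1ml


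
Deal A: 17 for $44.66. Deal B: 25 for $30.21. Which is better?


Deal A: $44.66/17 = $2.6271/unit
Deal B: $30.21/25 = $1.2084/unit
B is cheaper per unit
= Deal B

Deal B


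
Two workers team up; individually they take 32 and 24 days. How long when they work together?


Rate of A = 1/32 per day
Rate of B = 1/24 per day
Combined rate = 1/32 + 1/24 = 56/768 ≈ 0.0729 per day
Days = 1 / combined rate = 768/56
≈ 13.71 days

13.71 days


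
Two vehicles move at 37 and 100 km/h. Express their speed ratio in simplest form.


Ratio = 37:100
GCD = 1
Simplified = 37:100
Time ratio (same distance) = 100:37
Speed ratio = 37:100

37:100


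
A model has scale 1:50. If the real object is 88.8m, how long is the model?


Model size = real / scale
= 88.8 / 50
= 1.7760 m

1.7760 m


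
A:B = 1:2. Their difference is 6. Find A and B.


Let A = 1k, B = 2k.
2k - 1k = 6
1k = 6 → k = 6/1 = 6
A = 1×6 = 6, B = 2×6 = 12
= A = 6, B = 12

A = 6, B = 12


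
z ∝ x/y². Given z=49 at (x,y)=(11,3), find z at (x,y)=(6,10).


z = k·x/y²
Solve for k using the known point: k = z·y²/x = 49×9/11 = 441/11 ≈ 40.0909
Now evaluate at x=6, y=10:
z = k × 6 / 100 = (441 × 6) / (11 × 100) = 2646/1100
≈ 2.4055

2.4055


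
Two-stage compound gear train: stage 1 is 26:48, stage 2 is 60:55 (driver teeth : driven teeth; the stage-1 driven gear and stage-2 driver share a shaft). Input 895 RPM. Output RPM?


Stage 1: RPM_B = RPM_A × t_A/t_B = 895 × 26/48 = 23270/48 ≈ 484.79
B and C share a shaft → RPM_C = RPM_B
Stage 2: RPM_D = RPM_C × t_C/t_D = RPM_A × (t_A×t_C)/(t_B×t_D)
Overall ratio = (26×60)/(48×55) = 1560/2640
RPM_D = 895 × 1560/2640 = 1396200/2640
≈ 528.86 RPM

528.86 RPM


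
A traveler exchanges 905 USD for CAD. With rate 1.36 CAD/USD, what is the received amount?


Amount × rate = 905 × 1.36
= 1230.80 CAD

1230.80 CAD


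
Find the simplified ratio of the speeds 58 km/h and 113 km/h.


Ratio = 58:113
GCD = 1
Simplified = 58:113
Time ratio (same distance) = 113:58
Speed ratio = 58:113

58:113


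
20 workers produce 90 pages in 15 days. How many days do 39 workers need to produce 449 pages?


Days ∝ work / workers, so d₂ = d₁ × (m₁/m₂) × (w₂/w₁)
Workers factor (inverse): 20/39 ≈ 0.5128
Work factor (direct): 449/90 ≈ 4.9889
d₂ = 15 × 20/39 × 449/90 = (15 × 20 × 449) / (39 × 90) = 134700/3510
≈ 38.38 days

38.38 days


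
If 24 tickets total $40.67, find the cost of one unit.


Unit rate = total / quantity
= 40.67 / 24
= $1.69 per unit

$1.69 per unit


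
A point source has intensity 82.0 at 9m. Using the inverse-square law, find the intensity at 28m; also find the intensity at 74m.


I₁d₁² = I₂d₂²
I at 28m = 82.0 × (9/28)² = 82.0 × 81/784 = 6642/784 ≈ 8.4719
I at 74m = 82.0 × (9/74)² = 82.0 × 81/5476 = 6642/5476 ≈ 1.2129
= 8.4719 and 1.2129

8.4719 and 1.2129


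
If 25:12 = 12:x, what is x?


Cross multiply: 25 × x = 12 × 12
25x = 144
x = 144 / 25
= 5.76

5.76


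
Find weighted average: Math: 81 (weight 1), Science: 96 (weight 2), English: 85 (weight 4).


Numerator = 81×1 + 96×2 + 85×4
= 81 + 192 + 340
= 613
Total weight = 7
Weighted avg = 613/7
= 87.57

87.57


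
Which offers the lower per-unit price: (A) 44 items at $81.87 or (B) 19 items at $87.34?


Deal A: $81.87/44 = $1.8607/unit
Deal B: $87.34/19 = $4.5968/unit
A is cheaper per unit
= Deal A

Deal A


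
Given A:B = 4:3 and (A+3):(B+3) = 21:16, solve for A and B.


Let A = 4k, B = 3k.
(4k + 3) / (3k + 3) = 21/16
Cross-multiply: 16(4k + 3) = 21(3k + 3)
64k + 48 = 63k + 63
64k - 63k = 63 - 48
1k = 15
k = 15/1 = 15
A = 4×15 = 60, B = 3×15 = 45
= A = 60, B = 45

A = 60, B = 45


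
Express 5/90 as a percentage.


Percentage = (part / whole) × 100
= (5 / 90) × 100
≈ 5.56%

5.56%


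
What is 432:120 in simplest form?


GCD(432, 120) = 24
432/24 : 120/24
= 18:5

18:5


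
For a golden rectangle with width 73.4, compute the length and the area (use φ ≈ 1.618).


φ = (1 + √5) / 2 ≈ 1.618
Length = width × φ = 73.4 × 1.618 = 118.7612
≈ 118.76
Area = width × length = 73.4 × 118.7612 = 8717.07208 ≈ 8717.07
= Length: 118.76, Area: 8717.07

Length: 118.76, Area: 8717.07


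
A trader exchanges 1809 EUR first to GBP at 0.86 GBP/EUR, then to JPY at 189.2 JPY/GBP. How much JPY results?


Step 1: 1809 EUR × 0.86 = 1555.74 GBP
Step 2: 1555.74 GBP × 189.2 = 294346.01 JPY
Implied rate EUR→JPY = 0.86 × 189.2 = 162.7120
= 294346.01 JPY

294346.01 JPY


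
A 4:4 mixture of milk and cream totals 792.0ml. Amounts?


Total parts = 4 + 4 = 8
milk: 792.0 × 4/8 = 396.0ml
cream: 792.0 × 4/8 = 396.0ml
= 396.0ml and 396.0ml

396.0ml and 396.0ml


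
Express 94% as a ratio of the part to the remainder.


94% means 94 parts out of 100; remainder = 6
Part : remainder = 94:6
GCD = 2
= 47:3

47:3


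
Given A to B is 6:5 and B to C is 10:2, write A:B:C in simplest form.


Match B: multiply A:B by 10 → 60:50
Multiply B:C by 5 → 50:10
Combined: 60:50:10
GCD = 10
= 6:5:1

6:5:1


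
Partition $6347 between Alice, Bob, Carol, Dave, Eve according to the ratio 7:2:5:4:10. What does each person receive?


Total parts = 7 + 2 + 5 + 4 + 10 = 28
Alice: 6347 × 7/28 = 1586.75
Bob: 6347 × 2/28 = 453.36
Carol: 6347 × 5/28 = 1133.39
Dave: 6347 × 4/28 = 906.71
Eve: 6347 × 10/28 = 2266.79
= Alice: $1586.75, Bob: $453.36, Carol: $1133.39, Dave: $906.71, Eve: $2266.79

Alice: $1586.75, Bob: $453.36, Carol: $1133.39, Dave: $906.71, Eve: $2266.79


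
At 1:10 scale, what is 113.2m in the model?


Model size = real / scale
= 113.2 / 10
= 11.3200 m

11.3200 m


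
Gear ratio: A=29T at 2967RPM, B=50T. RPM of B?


Gear ratio = 29:50 = 29:50
RPM_B = RPM_A × (teeth_A / teeth_B)
= 2967 × (29/50)
= 1720.9 RPM

1720.9 RPM


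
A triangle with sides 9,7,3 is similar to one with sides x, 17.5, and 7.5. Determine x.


Scale factor = 17.5/7 = 2.5
Missing side = 9 × 2.5
= 22.5

22.5


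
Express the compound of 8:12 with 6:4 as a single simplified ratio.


Compound ratio = (8×6) : (12×4)
= 48:48
GCD = 48
= 1:1

1:1


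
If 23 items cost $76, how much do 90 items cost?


Direct proportion: y/x = constant
k = 76/23 ≈ 3.3043
y₂ = k × 90 = 76 × 90 / 23 = 6840/23
≈ 297.39

297.39


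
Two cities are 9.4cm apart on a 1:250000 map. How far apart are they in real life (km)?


Real distance = map distance × scale
= 9.4cm × 250000
= 2350000 cm = 23500.0 m
= 23.500 km

23.500 km


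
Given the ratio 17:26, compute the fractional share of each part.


Total parts = 17 + 26 = 43
First part: 17/43 = 17/43
Second part: 26/43 = 26/43
= 17/43 and 26/43

17/43 and 26/43


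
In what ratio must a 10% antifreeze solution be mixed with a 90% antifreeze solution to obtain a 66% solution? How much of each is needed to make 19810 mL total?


Let x parts of 10% mix with y parts of 90%.
10x + 90y = 66(x + y)
10x + 90y = 66x + 66y
x(10 - 66) = y(66 - 90)
x/y = (90 - 66)/(66 - 10) = 24/56
Simplify: 3:7
Total parts = 10; one part = 19810/10 = 1981.00 mL
10% solution: 3×1981.00 = 5943.00 mL
90% solution: 7×1981.00 = 13867.00 mL
= ratio 3:7; 5943.00 mL and 13867.00 mL

ratio 3:7; 5943.00 mL and 13867.00 mL


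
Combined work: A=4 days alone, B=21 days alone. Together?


Rate of A = 1/4 per day
Rate of B = 1/21 per day
Combined rate = 1/4 + 1/21 = 25/84 ≈ 0.2976 per day
Days = 1 / combined rate = 84/25
= 3.36 days

3.36 days


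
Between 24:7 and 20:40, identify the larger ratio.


24/7 = 3.4286
20/40 = 0.5000
3.4286 > 0.5000, so 24:7 is greater
= 24:7

24:7


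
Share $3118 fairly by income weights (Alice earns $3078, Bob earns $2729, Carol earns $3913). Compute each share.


Total income = 3078 + 2729 + 3913 = $9720
Alice: $3118 × 3078/9720 = $987.37
Bob: $3118 × 2729/9720 = $875.41
Carol: $3118 × 3913/9720 = $1255.22
= Alice: $987.37, Bob: $875.41, Carol: $1255.22

Alice: $987.37, Bob: $875.41, Carol: $1255.22


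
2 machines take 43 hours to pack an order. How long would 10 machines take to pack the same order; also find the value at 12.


Inverse proportion: x × y = constant
k = 2 × 43 = 86
At x=10: k/10 = 8.60
At x=12: k/12 = 7.17
= 8.60 and 7.17

8.60 and 7.17


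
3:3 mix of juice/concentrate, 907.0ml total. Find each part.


Total parts = 3 + 3 = 6
juice: 907.0 × 3/6 = 453.5ml
concentrate: 907.0 × 3/6 = 453.5ml
= 453.5ml and 453.5ml

453.5ml and 453.5ml


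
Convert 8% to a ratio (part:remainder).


8% means 8 parts out of 100; remainder = 92
Part : remainder = 8:92
GCD = 4
= 2:23

2:23


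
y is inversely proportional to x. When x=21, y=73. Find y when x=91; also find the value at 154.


Inverse proportion: x × y = constant
k = 21 × 73 = 1533
At x=91: k/91 = 16.85
At x=154: k/154 = 9.95
= 16.85 and 9.95

16.85 and 9.95


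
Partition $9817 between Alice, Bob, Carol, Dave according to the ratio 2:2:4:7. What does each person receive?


Total parts = 2 + 2 + 4 + 7 = 15
Alice: 9817 × 2/15 = 1308.93
Bob: 9817 × 2/15 = 1308.93
Carol: 9817 × 4/15 = 2617.87
Dave: 9817 × 7/15 = 4581.27
= Alice: $1308.93, Bob: $1308.93, Carol: $2617.87, Dave: $4581.27

Alice: $1308.93, Bob: $1308.93, Carol: $2617.87, Dave: $4581.27


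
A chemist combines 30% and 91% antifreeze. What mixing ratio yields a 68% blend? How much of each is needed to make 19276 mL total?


Let x parts of 30% mix with y parts of 91%.
30x + 91y = 68(x + y)
30x + 91y = 68x + 68y
x(30 - 68) = y(68 - 91)
x/y = (91 - 68)/(68 - 30) = 23/38
Simplify: 23:38
Total parts = 61; one part = 19276/61 = 316.00 mL
30% solution: 23×316.00 = 7268.00 mL
91% solution: 38×316.00 = 12008.00 mL
= ratio 23:38; 7268.00 mL and 12008.00 mL

ratio 23:38; 7268.00 mL and 12008.00 mL


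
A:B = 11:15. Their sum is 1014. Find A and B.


Let A = 11k, B = 15k.
11k + 15k = 1014
26k = 1014 → k = 1014/26 = 39
A = 11×39 = 429, B = 15×39 = 585
= A = 429, B = 585

A = 429, B = 585


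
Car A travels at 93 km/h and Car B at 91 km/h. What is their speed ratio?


Ratio = 93:91
GCD = 1
Simplified = 93:91
Time ratio (same distance) = 91:93
Speed ratio = 93:91

93:91


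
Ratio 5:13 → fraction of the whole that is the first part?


Total parts = 5 + 13 = 18
First part: 5/18 = 5/18
= 5/18

5/18


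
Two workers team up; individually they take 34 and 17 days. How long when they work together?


Rate of A = 1/34 per day
Rate of B = 1/17 per day
Combined rate = 1/34 + 1/17 = 51/578 ≈ 0.0882 per day
Days = 1 / combined rate = 578/51
≈ 11.33 days

11.33 days


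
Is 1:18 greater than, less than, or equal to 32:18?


1/18 = 0.0556
32/18 = 1.7778
0.0556 < 1.7778, so 1:18 is less
= less than

less than


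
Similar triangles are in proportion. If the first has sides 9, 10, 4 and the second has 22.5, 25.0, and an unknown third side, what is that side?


Scale factor = 22.5/9 = 2.5
Missing side = 4 × 2.5
= 10.0

10.0


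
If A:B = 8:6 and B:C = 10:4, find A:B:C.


Match B: multiply A:B by 10 → 80:60
Multiply B:C by 6 → 60:24
Combined: 80:60:24
GCD = 4
= 20:15:6

20:15:6


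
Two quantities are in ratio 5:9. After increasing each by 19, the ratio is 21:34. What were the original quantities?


Let A = 5k, B = 9k.
(5k + 19) / (9k + 19) = 21/34
Cross-multiply: 34(5k + 19) = 21(9k + 19)
170k + 646 = 189k + 399
170k - 189k = 399 - 646
-19k = -247
k = -247/-19 = 13
A = 5×13 = 65, B = 9×13 = 117
= A = 65, B = 117

A = 65, B = 117


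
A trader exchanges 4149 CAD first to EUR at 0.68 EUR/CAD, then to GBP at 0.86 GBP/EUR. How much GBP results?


Step 1: 4149 CAD × 0.68 = 2821.32 EUR
Step 2: 2821.32 EUR × 0.86 = 2426.34 GBP
Implied rate CAD→GBP = 0.68 × 0.86 = 0.5848
= 2426.34 GBP

2426.34 GBP


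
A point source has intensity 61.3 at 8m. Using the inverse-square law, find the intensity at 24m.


I₁d₁² = I₂d₂²
I₂ = I₁ × (d₁/d₂)²
= 61.3 × (8/24)²
= 61.3 × 64/576
= 3923.2/576
≈ 6.8111

6.8111


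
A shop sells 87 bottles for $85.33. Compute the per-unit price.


Unit rate = total / quantity
= 85.33 / 87
= $0.98 per unit

$0.98 per unit


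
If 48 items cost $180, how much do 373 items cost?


Direct proportion: y/x = constant
k = 180/48 = 3.7500
y₂ = k × 373 = 180 × 373 / 48 = 67140/48
= 1398.75

1398.75


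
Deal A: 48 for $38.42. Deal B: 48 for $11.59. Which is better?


Deal A: $38.42/48 = $0.8004/unit
Deal B: $11.59/48 = $0.2415/unit
B is cheaper per unit
= Deal B

Deal B


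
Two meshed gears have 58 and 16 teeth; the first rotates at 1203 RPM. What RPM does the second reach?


Gear ratio = 58:16 = 29:8
RPM_B = RPM_A × (teeth_A / teeth_B)
= 1203 × (58/16)
= 4360.9 RPM

4360.9 RPM


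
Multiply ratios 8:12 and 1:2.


Compound ratio = (8×1) : (12×2)
= 8:24
GCD = 8
= 1:3

1:3


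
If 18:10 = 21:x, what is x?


Cross multiply: 18 × x = 10 × 21
18x = 210
x = 210 / 18
= 11.67

11.67


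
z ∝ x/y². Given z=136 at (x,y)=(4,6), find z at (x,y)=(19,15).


z = k·x/y²
Solve for k using the known point: k = z·y²/x = 136×36/4 = 4896/4 = 1224.0000
Now evaluate at x=19, y=15:
z = k × 19 / 225 = (4896 × 19) / (4 × 225) = 93024/900
= 103.3600

103.3600


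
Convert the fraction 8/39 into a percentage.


Percentage = (part / whole) × 100
= (8 / 39) × 100
≈ 20.51%

20.51%


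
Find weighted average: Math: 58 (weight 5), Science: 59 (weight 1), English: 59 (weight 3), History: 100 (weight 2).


Numerator = 58×5 + 59×1 + 59×3 + 100×2
= 290 + 59 + 177 + 200
= 726
Total weight = 11
Weighted avg = 726/11
= 66.00

66.00


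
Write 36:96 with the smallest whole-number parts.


GCD(36, 96) = 12
36/12 : 96/12
= 3:8

3:8


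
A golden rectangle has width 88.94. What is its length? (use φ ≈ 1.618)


φ = (1 + √5) / 2 ≈ 1.618
Length = width × φ = 88.94 × 1.618 = 143.90492
≈ 143.90

143.90


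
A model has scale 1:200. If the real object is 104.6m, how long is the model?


Model size = real / scale
= 104.6 / 200
= 0.5230 m

0.5230 m


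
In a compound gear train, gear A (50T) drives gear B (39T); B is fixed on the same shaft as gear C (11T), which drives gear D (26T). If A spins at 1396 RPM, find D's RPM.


Stage 1: RPM_B = RPM_A × t_A/t_B = 1396 × 50/39 = 69800/39 ≈ 1789.74
B and C share a shaft → RPM_C = RPM_B
Stage 2: RPM_D = RPM_C × t_C/t_D = RPM_A × (t_A×t_C)/(t_B×t_D)
Overall ratio = (50×11)/(39×26) = 550/1014
RPM_D = 1396 × 550/1014 = 767800/1014
≈ 757.20 RPM

757.20 RPM


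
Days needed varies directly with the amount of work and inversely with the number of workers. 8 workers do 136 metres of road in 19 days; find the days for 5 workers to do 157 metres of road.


Days ∝ work / workers, so d₂ = d₁ × (m₁/m₂) × (w₂/w₁)
Workers factor (inverse): 8/5 = 1.6000
Work factor (direct): 157/136 ≈ 1.1544
d₂ = 19 × 8/5 × 157/136 = (19 × 8 × 157) / (5 × 136) = 23864/680
≈ 35.09 days

35.09 days


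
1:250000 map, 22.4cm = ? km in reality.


Real distance = map distance × scale
= 22.4cm × 250000
= 5600000 cm = 56000.0 m
= 56.000 km

56.000 km


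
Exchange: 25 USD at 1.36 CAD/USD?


Amount × rate = 25 × 1.36
= 34.00 CAD

34.00 CAD


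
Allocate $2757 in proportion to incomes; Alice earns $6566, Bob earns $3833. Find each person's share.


Total income = 6566 + 3833 = $10399
Alice: $2757 × 6566/10399 = $1740.79
Bob: $2757 × 3833/10399 = $1016.21
= Alice: $1740.79, Bob: $1016.21

Alice: $1740.79, Bob: $1016.21


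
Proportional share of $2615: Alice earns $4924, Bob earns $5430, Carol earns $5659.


Total income = 4924 + 5430 + 5659 = $16013
Alice: $2615 × 4924/16013 = $804.11
Bob: $2615 × 5430/16013 = $886.75
Carol: $2615 × 5659/16013 = $924.14
= Alice: $804.11, Bob: $886.75, Carol: $924.14

Alice: $804.11, Bob: $886.75, Carol: $924.14


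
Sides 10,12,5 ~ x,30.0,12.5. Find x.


Scale factor = 30.0/12 = 2.5
Missing side = 10 × 2.5
= 25.0

25.0


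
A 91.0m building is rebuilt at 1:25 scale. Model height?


Model size = real / scale
= 91.0 / 25
= 3.6400 m

3.6400 m


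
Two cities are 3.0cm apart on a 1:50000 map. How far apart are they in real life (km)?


Real distance = map distance × scale
= 3.0cm × 50000
= 150000 cm = 1500.0 m
= 1.500 km

1.500 km


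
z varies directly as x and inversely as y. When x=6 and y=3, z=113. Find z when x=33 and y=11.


z = k·x/y
Solve for k using the known point: k = z·y/x = 113×3/6 = 339/6 = 56.5000
Now evaluate at x=33, y=11:
z = k × 33 / 11 = (339 × 33) / (6 × 11) = 11187/66
= 169.5000

169.5000


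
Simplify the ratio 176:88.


GCD(176, 88) = 88
176/88 : 88/88
= 2:1

2:1


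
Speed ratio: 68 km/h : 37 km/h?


Ratio = 68:37
GCD = 1
Simplified = 68:37
Time ratio (same distance) = 37:68
Speed ratio = 68:37

68:37


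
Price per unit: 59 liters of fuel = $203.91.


Unit rate = total / quantity
= 203.91 / 59
= $3.46 per unit

$3.46 per unit


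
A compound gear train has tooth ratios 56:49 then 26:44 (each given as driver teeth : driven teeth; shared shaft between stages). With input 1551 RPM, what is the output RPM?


Stage 1: RPM_B = RPM_A × t_A/t_B = 1551 × 56/49 = 86856/49 ≈ 1772.57
B and C share a shaft → RPM_C = RPM_B
Stage 2: RPM_D = RPM_C × t_C/t_D = RPM_A × (t_A×t_C)/(t_B×t_D)
Overall ratio = (56×26)/(49×44) = 1456/2156
RPM_D = 1551 × 1456/2156 = 2258256/2156
≈ 1047.43 RPM

1047.43 RPM


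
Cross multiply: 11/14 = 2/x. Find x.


Cross multiply: 11 × x = 14 × 2
11x = 28
x = 28 / 11
= 2.55

2.55


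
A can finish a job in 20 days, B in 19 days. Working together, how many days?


Rate of A = 1/20 per day
Rate of B = 1/19 per day
Combined rate = 1/20 + 1/19 = 39/380 ≈ 0.1026 per day
Days = 1 / combined rate = 380/39
≈ 9.74 days

9.74 days


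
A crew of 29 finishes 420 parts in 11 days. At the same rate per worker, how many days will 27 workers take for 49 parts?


Days ∝ work / workers, so d₂ = d₁ × (m₁/m₂) × (w₂/w₁)
Workers factor (inverse): 29/27 ≈ 1.0741
Work factor (direct): 49/420 ≈ 0.1167
d₂ = 11 × 29/27 × 49/420 = (11 × 29 × 49) / (27 × 420) = 15631/11340
≈ 1.38 days

1.38 days


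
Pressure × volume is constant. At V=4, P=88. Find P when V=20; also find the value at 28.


Inverse proportion: x × y = constant
k = 4 × 88 = 352
At x=20: k/20 = 17.60
At x=28: k/28 = 12.57
= 17.60 and 12.57

17.60 and 12.57


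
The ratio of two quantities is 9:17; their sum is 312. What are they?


Let A = 9k, B = 17k.
9k + 17k = 312
26k = 312 → k = 312/26 = 12
A = 9×12 = 108, B = 17×12 = 204
= A = 108, B = 204

A = 108, B = 204


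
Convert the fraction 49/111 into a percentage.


Percentage = (part / whole) × 100
= (49 / 111) × 100
≈ 44.14%

44.14%


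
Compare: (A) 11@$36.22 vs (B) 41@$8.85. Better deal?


Deal A: $36.22/11 = $3.2927/unit
Deal B: $8.85/41 = $0.2159/unit
B is cheaper per unit
= Deal B

Deal B


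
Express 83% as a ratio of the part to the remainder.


83% means 83 parts out of 100; remainder = 17
Part : remainder = 83:17
GCD = 1
= 83:17

83:17


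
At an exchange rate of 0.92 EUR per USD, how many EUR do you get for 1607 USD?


Amount × rate = 1607 × 0.92
= 1478.44 EUR

1478.44 EUR


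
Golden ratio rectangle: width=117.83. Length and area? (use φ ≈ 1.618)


φ = (1 + √5) / 2 ≈ 1.618
Length = width × φ = 117.83 × 1.618 = 190.64894
≈ 190.65
Area = width × length = 117.83 × 190.64894 = 22464.1646002 ≈ 22464.16
= Length: 190.65, Area: 22464.16

Length: 190.65, Area: 22464.16


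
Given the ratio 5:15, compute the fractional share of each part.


Total parts = 5 + 15 = 20
First part: 5/20 = 1/4
Second part: 15/20 = 3/4
= 1/4 and 3/4

1/4 and 3/4


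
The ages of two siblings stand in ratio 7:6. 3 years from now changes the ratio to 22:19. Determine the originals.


Let A = 7k, B = 6k.
(7k + 3) / (6k + 3) = 22/19
Cross-multiply: 19(7k + 3) = 22(6k + 3)
133k + 57 = 132k + 66
133k - 132k = 66 - 57
1k = 9
k = 9/1 = 9
A = 7×9 = 63, B = 6×9 = 54
= A = 63, B = 54

A = 63, B = 54


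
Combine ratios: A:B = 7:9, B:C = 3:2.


Match B: multiply A:B by 3 → 21:27
Multiply B:C by 9 → 27:18
Combined: 21:27:18
GCD = 3
= 7:9:6

7:9:6


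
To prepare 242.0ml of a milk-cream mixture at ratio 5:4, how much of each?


Total parts = 5 + 4 = 9
milk: 242.0 × 5/9 = 134.4ml
cream: 242.0 × 4/9 = 107.6ml
= 134.4ml and 107.6ml

134.4ml and 107.6ml


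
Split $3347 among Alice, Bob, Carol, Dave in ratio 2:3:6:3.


Total parts = 2 + 3 + 6 + 3 = 14
Alice: 3347 × 2/14 = 478.14
Bob: 3347 × 3/14 = 717.21
Carol: 3347 × 6/14 = 1434.43
Dave: 3347 × 3/14 = 717.21
= Alice: $478.14, Bob: $717.21, Carol: $1434.43, Dave: $717.21

Alice: $478.14, Bob: $717.21, Carol: $1434.43, Dave: $717.21


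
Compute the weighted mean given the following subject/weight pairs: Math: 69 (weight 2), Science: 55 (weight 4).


Numerator = 69×2 + 55×4
= 138 + 220
= 358
Total weight = 6
Weighted avg = 358/6
= 59.67

59.67


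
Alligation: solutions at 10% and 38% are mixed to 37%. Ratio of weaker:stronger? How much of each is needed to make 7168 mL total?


Let x parts of 10% mix with y parts of 38%.
10x + 38y = 37(x + y)
10x + 38y = 37x + 37y
x(10 - 37) = y(37 - 38)
x/y = (38 - 37)/(37 - 10) = 1/27
Simplify: 1:27
Total parts = 28; one part = 7168/28 = 256.00 mL
10% solution: 1×256.00 = 256.00 mL
38% solution: 27×256.00 = 6912.00 mL
= ratio 1:27; 256.00 mL and 6912.00 mL

ratio 1:27; 256.00 mL and 6912.00 mL


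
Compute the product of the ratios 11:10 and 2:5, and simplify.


Compound ratio = (11×2) : (10×5)
= 22:50
GCD = 2
= 11:25

11:25


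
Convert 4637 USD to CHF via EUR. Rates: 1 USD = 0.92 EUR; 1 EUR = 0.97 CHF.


Step 1: 4637 USD × 0.92 = 4266.04 EUR
Step 2: 4266.04 EUR × 0.97 = 4138.06 CHF
Implied rate USD→CHF = 0.92 × 0.97 = 0.8924
= 4138.06 CHF

4138.06 CHF


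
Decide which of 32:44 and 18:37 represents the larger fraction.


32/44 = 0.7273
18/37 = 0.4865
0.7273 > 0.4865, so 32:44 is greater
= 32:44

32:44


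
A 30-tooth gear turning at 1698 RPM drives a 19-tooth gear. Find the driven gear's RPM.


Gear ratio = 30:19 = 30:19
RPM_B = RPM_A × (teeth_A / teeth_B)
= 1698 × (30/19)
= 2681.1 RPM

2681.1 RPM


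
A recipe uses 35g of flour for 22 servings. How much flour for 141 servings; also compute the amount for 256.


Direct proportion: y/x = constant
k = 35/22 ≈ 1.5909
y at x=141: k × 141 = 35 × 141 / 22 = 4935/22 ≈ 224.32
y at x=256: k × 256 = 35 × 256 / 22 = 8960/22 ≈ 407.27
= 224.32 and 407.27

224.32 and 407.27


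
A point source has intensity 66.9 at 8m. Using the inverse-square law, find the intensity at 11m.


I₁d₁² = I₂d₂²
I₂ = I₁ × (d₁/d₂)²
= 66.9 × (8/11)²
= 66.9 × 64/121
= 4281.6/121
≈ 35.3851

35.3851


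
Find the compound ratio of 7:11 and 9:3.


Compound ratio = (7×9) : (11×3)
= 63:33
GCD = 3
= 21:11

21:11


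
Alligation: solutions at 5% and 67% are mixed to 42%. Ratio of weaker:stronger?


Let x parts of 5% mix with y parts of 67%.
5x + 67y = 42(x + y)
5x + 67y = 42x + 42y
x(5 - 42) = y(42 - 67)
x/y = (67 - 42)/(42 - 5) = 25/37
Simplify: 25:37
= 25:37

25:37


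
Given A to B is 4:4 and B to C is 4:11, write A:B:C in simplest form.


Match B: multiply A:B by 4 → 16:16
Multiply B:C by 4 → 16:44
Combined: 16:16:44
GCD = 4
= 4:4:11

4:4:11


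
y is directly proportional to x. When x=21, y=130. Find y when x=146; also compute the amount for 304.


Direct proportion: y/x = constant
k = 130/21 ≈ 6.1905
y at x=146: k × 146 = 130 × 146 / 21 = 18980/21 ≈ 903.81
y at x=304: k × 304 = 130 × 304 / 21 = 39520/21 ≈ 1881.90
= 903.81 and 1881.90

903.81 and 1881.90


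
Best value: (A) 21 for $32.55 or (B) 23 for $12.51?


Deal A: $32.55/21 = $1.5500/unit
Deal B: $12.51/23 = $0.5439/unit
B is cheaper per unit
= Deal B

Deal B


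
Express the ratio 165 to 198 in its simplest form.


GCD(165, 198) = 33
165/33 : 198/33
= 5:6

5:6


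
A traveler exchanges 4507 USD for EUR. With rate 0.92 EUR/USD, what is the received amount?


Amount × rate = 4507 × 0.92
= 4146.44 EUR

4146.44 EUR


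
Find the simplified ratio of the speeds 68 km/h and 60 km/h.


Ratio = 68:60
GCD = 4
Simplified = 17:15
Time ratio (same distance) = 15:17
Speed ratio = 17:15

17:15


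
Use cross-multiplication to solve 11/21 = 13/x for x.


Cross multiply: 11 × x = 21 × 13
11x = 273
x = 273 / 11
= 24.82

24.82


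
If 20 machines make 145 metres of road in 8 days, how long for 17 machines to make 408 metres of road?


Days ∝ work / workers, so d₂ = d₁ × (m₁/m₂) × (w₂/w₁)
Workers factor (inverse): 20/17 ≈ 1.1765
Work factor (direct): 408/145 ≈ 2.8138
d₂ = 8 × 20/17 × 408/145 = (8 × 20 × 408) / (17 × 145) = 65280/2465
≈ 26.48 days

26.48 days


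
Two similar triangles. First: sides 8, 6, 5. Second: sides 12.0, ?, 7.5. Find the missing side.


Scale factor = 12.0/8 = 1.5
Missing side = 6 × 1.5
= 9.0

9.0


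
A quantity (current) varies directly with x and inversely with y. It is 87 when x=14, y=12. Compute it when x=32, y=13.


z = k·x/y
Solve for k using the known point: k = z·y/x = 87×12/14 = 1044/14 ≈ 74.5714
Now evaluate at x=32, y=13:
z = k × 32 / 13 = (1044 × 32) / (14 × 13) = 33408/182
≈ 183.5604

183.5604


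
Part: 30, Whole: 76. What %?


Percentage = (part / whole) × 100
= (30 / 76) × 100
≈ 39.47%

39.47%


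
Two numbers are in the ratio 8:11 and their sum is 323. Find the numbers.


Let A = 8k, B = 11k.
8k + 11k = 323
19k = 323 → k = 323/19 = 17
A = 8×17 = 136, B = 11×17 = 187
= A = 136, B = 187

A = 136, B = 187


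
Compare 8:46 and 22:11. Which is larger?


8/46 = 0.1739
22/11 = 2.0000
0.1739 < 2.0000, so 8:46 is less
= 22:11

22:11


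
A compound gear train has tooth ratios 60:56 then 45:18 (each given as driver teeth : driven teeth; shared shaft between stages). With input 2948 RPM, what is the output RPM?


Stage 1: RPM_B = RPM_A × t_A/t_B = 2948 × 60/56 = 176880/56 ≈ 3158.57
B and C share a shaft → RPM_C = RPM_B
Stage 2: RPM_D = RPM_C × t_C/t_D = RPM_A × (t_A×t_C)/(t_B×t_D)
Overall ratio = (60×45)/(56×18) = 2700/1008
RPM_D = 2948 × 2700/1008 = 7959600/1008
≈ 7896.43 RPM

7896.43 RPM


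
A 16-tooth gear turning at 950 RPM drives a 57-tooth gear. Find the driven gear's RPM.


Gear ratio = 16:57 = 16:57
RPM_B = RPM_A × (teeth_A / teeth_B)
= 950 × (16/57)
= 266.7 RPM

266.7 RPM


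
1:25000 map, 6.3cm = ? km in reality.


Real distance = map distance × scale
= 6.3cm × 25000
= 157500 cm = 1575.0 m
= 1.575 km

1.575 km


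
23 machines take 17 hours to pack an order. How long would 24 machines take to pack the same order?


Inverse proportion: x × y = constant
k = 23 × 17 = 391
y₂ = k / 24 = 391 / 24
= 16.29

16.29


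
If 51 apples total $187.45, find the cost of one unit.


Unit rate = total / quantity
= 187.45 / 51
= $3.68 per unit

$3.68 per unit


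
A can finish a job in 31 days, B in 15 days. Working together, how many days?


Rate of A = 1/31 per day
Rate of B = 1/15 per day
Combined rate = 1/31 + 1/15 = 46/465 ≈ 0.0989 per day
Days = 1 / combined rate = 465/46
≈ 10.11 days

10.11 days


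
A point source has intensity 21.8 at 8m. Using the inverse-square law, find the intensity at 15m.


I₁d₁² = I₂d₂²
I₂ = I₁ × (d₁/d₂)²
= 21.8 × (8/15)²
= 21.8 × 64/225
= 1395.2/225
≈ 6.2009

6.2009


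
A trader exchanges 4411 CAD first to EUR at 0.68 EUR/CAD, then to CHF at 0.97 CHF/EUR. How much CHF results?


Step 1: 4411 CAD × 0.68 = 2999.48 EUR
Step 2: 2999.48 EUR × 0.97 = 2909.50 CHF
Implied rate CAD→CHF = 0.68 × 0.97 = 0.6596
= 2909.50 CHF

2909.50 CHF
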